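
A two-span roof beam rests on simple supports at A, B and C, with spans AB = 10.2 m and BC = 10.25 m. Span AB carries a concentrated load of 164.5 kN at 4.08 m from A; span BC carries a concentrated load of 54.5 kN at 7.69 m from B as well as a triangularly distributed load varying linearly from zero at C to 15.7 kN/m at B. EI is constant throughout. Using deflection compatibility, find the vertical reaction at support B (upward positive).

R_B = 177.7 kN

Take M_B as the redundant. Released structure: two simple spans AB and BC with a hinge at B.
Discontinuity in slope at B on the released structure — sum the simple-span end rotations:
  span AB: point load 164.5 at a = 4.08: Pab(L + a)/(6LEI) = 958.4/EI
  span BC: point load 54.5 at a = 7.69: Pab(L + b)/(6LEI) = 223.5/EI
  span BC: triangular load, peak 15.7: w₀L³/(45EI) = 375.7/EI
  relative rotation θ_0 = (958.4 + 599.2)/EI = 1558/EI
A unit hogging moment at B produces rotation L₁/(3EI) + L₂/(3EI) = 6.817/EI.
Slope continuity at B: θ_0 = M_B·6.817/EI, so M_B = 1558/6.817 = 228.5 kN·m (hogging).
Span AB, ΣM about A with M_B applied at B: R_B^{AB}·10.2 = 671.2 + 228.5, so R_B^{AB} = 88.2 kN and R_A = 164.5 − 88.2 = 76.3 kN.
Span BC, ΣM about C: R_B^{BC}·10.25 = 689.3 + 228.5, so R_B^{BC} = 89.55 kN and R_C = 135 − 89.55 = 45.42 kN.
R_B = 88.2 + 89.55 = 177.7 kN.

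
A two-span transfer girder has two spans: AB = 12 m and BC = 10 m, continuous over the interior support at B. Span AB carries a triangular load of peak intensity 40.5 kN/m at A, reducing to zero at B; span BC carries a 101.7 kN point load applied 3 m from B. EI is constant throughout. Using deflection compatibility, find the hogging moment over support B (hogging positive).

Take M_B as the redundant. Released structure: two simple spans AB and BC with a hinge at B.
End slopes at the hinge B, treating each span as simply supported:
  span AB: triangular load, peak 40.5: 7w₀L³/(360EI) = 1361/EI
  span BC: point load 101.7 at a = 3: Pab(L + b)/(6LEI) = 605.1/EI
  relative rotation θ_0 = (1361 + 605.1)/EI = 1966/EI
A unit hogging moment at B produces rotation L₁/(3EI) + L₂/(3EI) = 7.333/EI.
Slope continuity at B: θ_0 = M_B·7.333/EI, so M_B = 1966/7.333 = 268.1 kN·m (hogging).

M_B = 268.1 kN·m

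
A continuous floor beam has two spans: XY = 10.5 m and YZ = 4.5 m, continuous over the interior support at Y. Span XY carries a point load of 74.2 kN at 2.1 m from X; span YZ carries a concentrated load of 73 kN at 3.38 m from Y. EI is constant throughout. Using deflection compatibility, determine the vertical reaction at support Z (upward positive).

R_Z = 40.64 kN

Release continuity at Y by inserting a hinge; the redundant is the internal moment M_Y. The primary structure is two simply-supported spans XY and YZ.
Rotations at Y on the released spans (each span's end-slope, ×1/EI):
  span XY: point load 74.2 at a = 2.1: Pab(L + a)/(6LEI) = 261.8/EI
  span YZ: point load 73 at a = 3.38: Pab(L + b)/(6LEI) = 57.52/EI
  relative rotation θ_0 = (261.8 + 57.52)/EI = 319.3/EI
A unit hogging moment at Y produces rotation L₁/(3EI) + L₂/(3EI) = 5/EI.
Compatibility: M_Y·(L₁+L₂)/(3EI) = θ_0, giving M_Y = 63.86 kN·m (hogging).
Span YZ, ΣM about Z: R_Y^{YZ}·4.5 = 81.76 + 63.86, so R_Y^{YZ} = 32.36 kN and R_Z = 73 − 32.36 = 40.64 kN.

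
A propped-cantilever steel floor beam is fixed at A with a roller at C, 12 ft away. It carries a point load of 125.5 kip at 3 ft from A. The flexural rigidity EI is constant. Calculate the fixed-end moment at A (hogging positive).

Choose R_C as the redundant. The primary structure is the cantilever fixed at A.
Primary-structure tip deflection at C by superposition:
  point load 125.5 at a = 3: Pa²(3L − a)/(6EI) = 6212/EI
Flexibility coefficient — unit upward force at C: δ_{CC} = L³/(3EI) = 576/EI.
The prop prevents deflection at C: R_C = δ_0/δ_{CC} = 6212/576 = 10.79 kip.
Moment equilibrium about A: M_A = Σ(load moments about A) − R_C·L = 376.5 − 10.79×12 = 247.1 kip·ft.

M_A = 247.1 kip·ft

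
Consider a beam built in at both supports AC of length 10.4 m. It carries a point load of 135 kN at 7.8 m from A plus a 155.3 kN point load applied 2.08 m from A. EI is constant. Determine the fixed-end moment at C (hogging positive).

M_C = 249.1 kN·m

Take the two fixed-end moments M_A, M_C as redundants; the released structure is the simple span AC.
On the primary (simply-supported) span, the end slopes from the loading are:
  at A: point load 135 at a = 7.8: Pab(L + b)/(6LEI) = 570.4/EI
  at C: point load 135 at a = 7.8: Pab(L + a)/(6LEI) = 798.5/EI
  at A: point load 155.3 at a = 2.08: Pab(L + b)/(6LEI) = 806.3/EI
  at C: point load 155.3 at a = 2.08: Pab(L + a)/(6LEI) = 537.5/EI
  θ_A0 = 1377/EI,  θ_C0 = 1336/EI
Flexibility coefficients: a unit moment at one end gives L/(3EI) there and L/(6EI) at the far end, so f₁₁ = f₂₂ = 3.467/EI and f₁₂ = f₂₁ = 1.733/EI.
Compatibility — zero rotation at each built-in end:
  3.467 M_A + 1.733 M_C = 1377
  1.733 M_A + 3.467 M_C = 1336
Solving the pair gives M_A = 272.5 kN·m and M_C = 249.1 kN·m (hogging).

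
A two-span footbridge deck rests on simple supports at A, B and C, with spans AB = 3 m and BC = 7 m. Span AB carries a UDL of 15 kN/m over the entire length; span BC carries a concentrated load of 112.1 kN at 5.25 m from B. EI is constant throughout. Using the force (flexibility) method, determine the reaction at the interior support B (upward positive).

Insert a hinge at B; M_B is the redundant, and each span becomes simply supported.
End slopes at the hinge B, treating each span as simply supported:
  span AB: UDL 15: wL³/(24EI) = 16.88/EI
  span BC: point load 112.1 at a = 5.25: Pab(L + b)/(6LEI) = 214.6/EI
  relative rotation θ_0 = (16.88 + 214.6)/EI = 231.4/EI
A unit hogging moment at B produces rotation L₁/(3EI) + L₂/(3EI) = 3.333/EI.
Slope continuity at B: θ_0 = M_B·3.333/EI, so M_B = 231.4/3.333 = 69.43 kN·m (hogging).
Span AB, ΣM about A with M_B applied at B: R_B^{AB}·3 = 67.5 + 69.43, so R_B^{AB} = 45.64 kN and R_A = 45 − 45.64 = -0.6441 kN.
Span BC, ΣM about C: R_B^{BC}·7 = 196.2 + 69.43, so R_B^{BC} = 37.94 kN and R_C = 112.1 − 37.94 = 74.16 kN.
R_B = 45.64 + 37.94 = 83.59 kN.

R_B = 83.59 kN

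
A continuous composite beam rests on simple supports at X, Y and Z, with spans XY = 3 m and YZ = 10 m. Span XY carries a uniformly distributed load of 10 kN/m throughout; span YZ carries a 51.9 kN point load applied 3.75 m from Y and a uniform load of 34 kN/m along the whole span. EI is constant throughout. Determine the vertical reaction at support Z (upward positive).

R_Z = 148.9 kN

Release continuity at Y by inserting a hinge; the redundant is the internal moment M_Y. The primary structure is two simply-supported spans XY and YZ.
Rotations at Y on the released spans (each span's end-slope, ×1/EI):
  span XY: UDL 10: wL³/(24EI) = 11.25/EI
  span YZ: point load 51.9 at a = 3.75: Pab(L + b)/(6LEI) = 329.4/EI
  span YZ: UDL 34: wL³/(24EI) = 1417/EI
  relative rotation θ_0 = (11.25 + 1746)/EI = 1757/EI
A unit hogging moment at Y produces rotation L₁/(3EI) + L₂/(3EI) = 4.333/EI.
Slope continuity at Y: θ_0 = M_Y·4.333/EI, so M_Y = 1757/4.333 = 405.5 kN·m (hogging).
Span YZ, ΣM about Z: R_Y^{YZ}·10 = 2024 + 405.5, so R_Y^{YZ} = 243 kN and R_Z = 391.9 − 243 = 148.9 kN.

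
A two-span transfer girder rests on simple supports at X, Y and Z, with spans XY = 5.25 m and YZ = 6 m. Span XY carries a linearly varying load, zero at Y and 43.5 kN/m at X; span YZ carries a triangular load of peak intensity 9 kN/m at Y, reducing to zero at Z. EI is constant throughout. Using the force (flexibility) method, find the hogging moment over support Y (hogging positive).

Release continuity at Y by inserting a hinge; the redundant is the internal moment M_Y. The primary structure is two simply-supported spans XY and YZ.
Rotations at Y on the released spans (each span's end-slope, ×1/EI):
  span XY: triangular load, peak 43.5: 7w₀L³/(360EI) = 122.4/EI
  span YZ: triangular load, peak 9: w₀L³/(45EI) = 43.2/EI
  relative rotation θ_0 = (122.4 + 43.2)/EI = 165.6/EI
A unit hogging moment at Y produces rotation L₁/(3EI) + L₂/(3EI) = 3.75/EI.
Compatibility: M_Y·(L₁+L₂)/(3EI) = θ_0, giving M_Y = 44.16 kN·m (hogging).

M_Y = 44.16 kN·m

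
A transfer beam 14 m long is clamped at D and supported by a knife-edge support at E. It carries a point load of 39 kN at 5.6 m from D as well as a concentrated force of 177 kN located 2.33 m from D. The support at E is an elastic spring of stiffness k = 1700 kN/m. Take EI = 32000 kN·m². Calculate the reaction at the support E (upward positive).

Take the reaction at E as the redundant and release it; the primary structure is a cantilever fixed at D.
Free-end deflection of the primary structure under the applied loading (downward +):
  point load 39 at a = 5.6: Pa²(3L − a)/(6EI) = 7420/EI
  point load 177 at a = 2.33: Pa²(3L − a)/(6EI) = 6353/EI
  δ_0 = 13773/EI
Flexibility coefficient — unit upward force at E: δ_{EE} = L³/(3EI) = 914.7/EI.
With EI = 32000 kN·m²: δ_0 = 0.43041 m and δ_{EE} = 0.028583 m/kN.
Compatibility — the spring shortens by R_E/k under the reaction it provides: δ_0 − R_E·δ_{EE} = R_E/k. With 1/k = 0.000588 m/kN, R_E = δ_0 / (δ_{EE} + 1/k) = 0.43041 / (0.028583 + 0.000588) = 14.75 kN.

R_E = 14.75 kN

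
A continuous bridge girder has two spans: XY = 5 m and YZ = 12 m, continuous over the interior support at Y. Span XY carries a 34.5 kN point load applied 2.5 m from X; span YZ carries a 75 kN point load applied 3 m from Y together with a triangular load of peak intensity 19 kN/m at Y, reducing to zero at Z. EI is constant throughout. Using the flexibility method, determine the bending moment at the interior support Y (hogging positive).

Take M_Y as the redundant. Released structure: two simple spans XY and YZ with a hinge at Y.
Rotations at Y on the released spans (each span's end-slope, ×1/EI):
  span XY: point load 34.5 at a = 2.5: Pab(L + a)/(6LEI) = 53.91/EI
  span YZ: point load 75 at a = 3: Pab(L + b)/(6LEI) = 590.6/EI
  span YZ: triangular load, peak 19: w₀L³/(45EI) = 729.6/EI
  relative rotation θ_0 = (53.91 + 1320)/EI = 1374/EI
A unit hogging moment at Y produces rotation L₁/(3EI) + L₂/(3EI) = 5.667/EI.
Compatibility: M_Y·(L₁+L₂)/(3EI) = θ_0, giving M_Y = 242.5 kN·m (hogging).

M_Y = 242.5 kN·m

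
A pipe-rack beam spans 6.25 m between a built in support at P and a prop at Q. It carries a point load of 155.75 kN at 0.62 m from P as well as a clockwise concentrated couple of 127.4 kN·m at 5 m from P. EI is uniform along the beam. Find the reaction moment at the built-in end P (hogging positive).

M_P = 26.62 kN·m

Choose R_Q as the redundant. The primary structure is the cantilever fixed at P.
Deflection at Q on the released cantilever, summing each load's contribution:
  point load 155.75 at a = 0.62: Pa²(3L − a)/(6EI) = 180.9/EI
  clockwise couple 127.4 at a = 5: M₀a(2L − a)/(2EI) = 2389/EI
  δ_0 = 2570/EI
Tip deflection under a unit load at Q: L³/(3EI) = 81.38/EI.
The prop prevents deflection at Q: R_Q = δ_0/δ_{QQ} = 2570/81.38 = 31.58 kN.
Moment equilibrium about P: M_P = Σ(load moments about P) − R_Q·L = 224 − 31.58×6.25 = 26.62 kN·m.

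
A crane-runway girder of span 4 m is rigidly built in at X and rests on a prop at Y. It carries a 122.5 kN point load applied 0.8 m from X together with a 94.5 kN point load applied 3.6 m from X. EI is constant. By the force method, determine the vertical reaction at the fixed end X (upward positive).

R_X = 129.8 kN

Take the reaction at Y as the redundant and release it; the primary structure is a cantilever fixed at X.
Deflection at Y on the released cantilever, summing each load's contribution:
  point load 122.5 at a = 0.8: Pa²(3L − a)/(6EI) = 146.3/EI
  point load 94.5 at a = 3.6: Pa²(3L − a)/(6EI) = 1715/EI
  δ_0 = 1861/EI
Tip deflection under a unit load at Y: L³/(3EI) = 21.33/EI.
The prop prevents deflection at Y: R_Y = δ_0/δ_{YY} = 1861/21.33 = 87.23 kN.
Vertical equilibrium: R_X = ΣP − R_Y = 217 − 87.23 = 129.8 kN.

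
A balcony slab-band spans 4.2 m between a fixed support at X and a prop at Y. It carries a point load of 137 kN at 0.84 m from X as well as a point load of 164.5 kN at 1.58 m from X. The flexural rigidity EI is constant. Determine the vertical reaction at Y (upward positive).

Take the reaction at Y as the redundant and release it; the primary structure is a cantilever fixed at X.
Downward deflection at the released point Y due to the loads:
  point load 137 at a = 0.84: Pa²(3L − a)/(6EI) = 189.5/EI
  point load 164.5 at a = 1.58: Pa²(3L − a)/(6EI) = 754.2/EI
  δ_0 = 943.7/EI
Tip deflection under a unit load at Y: L³/(3EI) = 24.7/EI.
The prop prevents deflection at Y: R_Y = δ_0/δ_{YY} = 943.7/24.7 = 38.21 kN.

R_Y = 38.21 kN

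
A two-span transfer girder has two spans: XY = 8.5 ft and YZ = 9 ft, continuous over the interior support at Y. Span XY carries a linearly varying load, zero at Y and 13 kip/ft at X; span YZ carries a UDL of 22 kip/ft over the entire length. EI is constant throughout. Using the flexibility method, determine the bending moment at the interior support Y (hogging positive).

M_Y = 141.2 kip·ft

Release continuity at Y by inserting a hinge; the redundant is the internal moment M_Y. The primary structure is two simply-supported spans XY and YZ.
Discontinuity in slope at Y on the released structure — sum the simple-span end rotations:
  span XY: triangular load, peak 13: 7w₀L³/(360EI) = 155.2/EI
  span YZ: UDL 22: wL³/(24EI) = 668.2/EI
  relative rotation θ_0 = (155.2 + 668.2)/EI = 823.5/EI
A unit hogging moment at Y produces rotation L₁/(3EI) + L₂/(3EI) = 5.833/EI.
Slope continuity at Y: θ_0 = M_Y·5.833/EI, so M_Y = 823.5/5.833 = 141.2 kip·ft (hogging).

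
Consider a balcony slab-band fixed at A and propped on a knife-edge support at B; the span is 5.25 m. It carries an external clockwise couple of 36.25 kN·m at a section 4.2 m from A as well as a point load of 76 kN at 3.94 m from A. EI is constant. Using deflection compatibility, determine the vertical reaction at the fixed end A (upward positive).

Choose R_B as the redundant. The primary structure is the cantilever fixed at A.
Deflection at B on the released cantilever, summing each load's contribution:
  clockwise couple 36.25 at a = 4.2: M₀a(2L − a)/(2EI) = 479.6/EI
  point load 76 at a = 3.94: Pa²(3L − a)/(6EI) = 2322/EI
  δ_0 = 2802/EI
Tip deflection under a unit load at B: L³/(3EI) = 48.23/EI.
The prop prevents deflection at B: R_B = δ_0/δ_{BB} = 2802/48.23 = 58.09 kN.
Vertical equilibrium: R_A = ΣP − R_B = 76 − 58.09 = 17.91 kN.

R_A = 17.91 kN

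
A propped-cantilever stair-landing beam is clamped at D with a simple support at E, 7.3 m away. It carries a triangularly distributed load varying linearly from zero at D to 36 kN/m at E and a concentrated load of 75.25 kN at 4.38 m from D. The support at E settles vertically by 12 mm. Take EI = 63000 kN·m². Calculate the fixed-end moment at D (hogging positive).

M_D = 246.8 kN·m

Release the roller at E. Primary structure: cantilever fixed at D.
Primary-structure tip deflection at E by superposition:
  triangular load, peak 36 at the free end: 11w₀L⁴/(120EI) = 9371/EI
  point load 75.25 at a = 4.38: Pa²(3L − a)/(6EI) = 4215/EI
  δ_0 = 13587/EI
Tip deflection under a unit load at E: L³/(3EI) = 129.7/EI.
With EI = 63000 kN·m²: δ_0 = 0.21566 m and δ_{EE} = 0.002058 m/kN.
Compatibility — the beam at E must follow the support down by 0.012 m: δ_0 − R_E·δ_{EE} = 0.012, so R_E = (0.21566 − 0.012)/0.002058 = 98.95 kN.
Moment equilibrium about D: M_D = Σ(load moments about D) − R_E·L = 969.1 − 98.95×7.3 = 246.8 kN·m.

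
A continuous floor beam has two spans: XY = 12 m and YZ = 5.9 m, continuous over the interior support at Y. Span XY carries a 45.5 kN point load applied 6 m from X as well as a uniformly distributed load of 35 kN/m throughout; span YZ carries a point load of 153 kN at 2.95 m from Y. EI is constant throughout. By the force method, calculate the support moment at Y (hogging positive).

Take M_Y as the redundant. Released structure: two simple spans XY and YZ with a hinge at Y.
Rotations at Y on the released spans (each span's end-slope, ×1/EI):
  span XY: point load 45.5 at a = 6: Pab(L + a)/(6LEI) = 409.5/EI
  span XY: UDL 35: wL³/(24EI) = 2520/EI
  span YZ: point load 153 at a = 2.95: Pab(L + b)/(6LEI) = 332.9/EI
  relative rotation θ_0 = (2930 + 332.9)/EI = 3262/EI
A unit hogging moment at Y produces rotation L₁/(3EI) + L₂/(3EI) = 5.967/EI.
Compatibility: M_Y·(L₁+L₂)/(3EI) = θ_0, giving M_Y = 546.8 kN·m (hogging).

M_Y = 546.8 kN·m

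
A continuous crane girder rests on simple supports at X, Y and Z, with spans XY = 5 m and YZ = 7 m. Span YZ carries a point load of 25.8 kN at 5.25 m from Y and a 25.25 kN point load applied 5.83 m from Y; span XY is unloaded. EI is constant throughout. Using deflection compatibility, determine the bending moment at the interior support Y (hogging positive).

M_Y = 20.72 kN·m

Insert a hinge at Y; M_Y is the redundant, and each span becomes simply supported.
Rotations at Y on the released spans (each span's end-slope, ×1/EI):
  span YZ: point load 25.8 at a = 5.25: Pab(L + b)/(6LEI) = 49.38/EI
  span YZ: point load 25.25 at a = 5.83: Pab(L + b)/(6LEI) = 33.5/EI
  relative rotation θ_0 = (0 + 82.89)/EI = 82.89/EI
A unit hogging moment at Y produces rotation L₁/(3EI) + L₂/(3EI) = 4/EI.
Compatibility: M_Y·(L₁+L₂)/(3EI) = θ_0, giving M_Y = 20.72 kN·m (hogging).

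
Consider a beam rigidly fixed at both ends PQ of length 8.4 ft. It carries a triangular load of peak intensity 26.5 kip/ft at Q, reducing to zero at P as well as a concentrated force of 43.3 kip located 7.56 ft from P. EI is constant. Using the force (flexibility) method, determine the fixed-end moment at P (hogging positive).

M_P = 65.6 kip·ft

Take the two fixed-end moments M_P, M_Q as redundants; the released structure is the simple span PQ.
Simple-span end rotations at P and Q under the given loads:
  at P: triangular load, peak 26.5: 7w₀L³/(360EI) = 305.4/EI
  at Q: triangular load, peak 26.5: w₀L³/(45EI) = 349/EI
  at P: point load 43.3 at a = 7.56: Pab(L + b)/(6LEI) = 50.41/EI
  at Q: point load 43.3 at a = 7.56: Pab(L + a)/(6LEI) = 87.07/EI
  θ_P0 = 355.8/EI,  θ_Q0 = 436.1/EI
Flexibility coefficients: a unit moment at one end gives L/(3EI) there and L/(6EI) at the far end, so f₁₁ = f₂₂ = 2.8/EI and f₁₂ = f₂₁ = 1.4/EI.
Compatibility — zero rotation at each built-in end:
  2.8 M_P + 1.4 M_Q = 355.8
  1.4 M_P + 2.8 M_Q = 436.1
Solving the pair gives M_P = 65.6 kip·ft and M_Q = 123 kip·ft (hogging).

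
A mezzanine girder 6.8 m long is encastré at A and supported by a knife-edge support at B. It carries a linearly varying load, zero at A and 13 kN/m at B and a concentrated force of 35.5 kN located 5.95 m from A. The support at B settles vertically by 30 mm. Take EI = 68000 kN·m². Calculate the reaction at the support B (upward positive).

R_B = 33.72 kN

Release the roller at B. Primary structure: cantilever fixed at A.
Free-end deflection of the primary structure under the applied loading (downward +):
  triangular load, peak 13 at the free end: 11w₀L⁴/(120EI) = 2548/EI
  point load 35.5 at a = 5.95: Pa²(3L − a)/(6EI) = 3027/EI
  δ_0 = 5575/EI
Tip deflection under a unit load at B: L³/(3EI) = 104.8/EI.
With EI = 68000 kN·m²: δ_0 = 0.081981 m and δ_{BB} = 0.001541 m/kN.
Compatibility — the beam at B must follow the support down by 0.03 m: δ_0 − R_B·δ_{BB} = 0.03, so R_B = (0.081981 − 0.03)/0.001541 = 33.72 kN.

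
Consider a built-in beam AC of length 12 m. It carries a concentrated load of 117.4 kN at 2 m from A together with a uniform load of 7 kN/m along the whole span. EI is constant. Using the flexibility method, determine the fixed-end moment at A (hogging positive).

M_A = 247.1 kN·m

Release both end moments; the primary structure is a simply-supported span AC with redundants M_A and M_C.
On the primary (simply-supported) span, the end slopes from the loading are:
  at A: point load 117.4 at a = 2: Pab(L + b)/(6LEI) = 717.4/EI
  at C: point load 117.4 at a = 2: Pab(L + a)/(6LEI) = 456.6/EI
  at A: UDL 7: wL³/(24EI) = 504/EI
  at C: UDL 7: wL³/(24EI) = 504/EI
  θ_A0 = 1221/EI,  θ_C0 = 960.6/EI
Flexibility coefficients: a unit moment at one end gives L/(3EI) there and L/(6EI) at the far end, so f₁₁ = f₂₂ = 4/EI and f₁₂ = f₂₁ = 2/EI.
Compatibility — zero rotation at each built-in end:
  4 M_A + 2 M_C = 1221
  2 M_A + 4 M_C = 960.6
Solving the pair gives M_A = 247.1 kN·m and M_C = 116.6 kN·m (hogging).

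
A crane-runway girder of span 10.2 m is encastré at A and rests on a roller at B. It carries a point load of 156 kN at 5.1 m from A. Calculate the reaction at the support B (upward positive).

R_B = 48.75 kN

Take the reaction at B as the redundant and release it; the primary structure is a cantilever fixed at A.
Primary-structure tip deflection at B by superposition:
  point load 156 at a = 5.1: Pa²(3L − a)/(6EI) = 17245/EI
Flexibility coefficient — unit upward force at B: δ_{BB} = L³/(3EI) = 353.7/EI.
The prop prevents deflection at B: R_B = δ_0/δ_{BB} = 17245/353.7 = 48.75 kN.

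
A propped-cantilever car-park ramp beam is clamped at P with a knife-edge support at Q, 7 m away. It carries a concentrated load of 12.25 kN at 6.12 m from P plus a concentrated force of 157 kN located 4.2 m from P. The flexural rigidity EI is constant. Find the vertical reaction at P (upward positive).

R_P = 91.47 kN

Release the roller at Q. Primary structure: cantilever fixed at P.
Primary-structure tip deflection at Q by superposition:
  point load 12.25 at a = 6.12: Pa²(3L − a)/(6EI) = 1138/EI
  point load 157 at a = 4.2: Pa²(3L − a)/(6EI) = 7755/EI
  δ_0 = 8892/EI
Tip deflection under a unit load at Q: L³/(3EI) = 114.3/EI.
The prop prevents deflection at Q: R_Q = δ_0/δ_{QQ} = 8892/114.3 = 77.78 kN.
Vertical equilibrium: R_P = ΣP − R_Q = 169.2 − 77.78 = 91.47 kN.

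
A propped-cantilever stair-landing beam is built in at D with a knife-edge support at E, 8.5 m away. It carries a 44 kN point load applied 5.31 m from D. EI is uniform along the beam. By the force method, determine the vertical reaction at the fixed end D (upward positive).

R_D = 23.61 kN

Take the reaction at E as the redundant and release it; the primary structure is a cantilever fixed at D.
Downward deflection at the released point E due to the loads:
  point load 44 at a = 5.31: Pa²(3L − a)/(6EI) = 4175/EI
Flexibility coefficient — unit upward force at E: δ_{EE} = L³/(3EI) = 204.7/EI.
The prop prevents deflection at E: R_E = δ_0/δ_{EE} = 4175/204.7 = 20.39 kN.
Vertical equilibrium: R_D = ΣP − R_E = 44 − 20.39 = 23.61 kN.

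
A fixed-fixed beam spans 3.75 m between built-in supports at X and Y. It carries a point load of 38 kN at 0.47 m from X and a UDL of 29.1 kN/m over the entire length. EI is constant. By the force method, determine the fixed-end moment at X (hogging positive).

Release both end moments; the primary structure is a simply-supported span XY with redundants M_X and M_Y.
End rotations of the released simple span under the applied load (×1/EI):
  at X: point load 38 at a = 0.47: Pab(L + b)/(6LEI) = 18.3/EI
  at Y: point load 38 at a = 0.47: Pab(L + a)/(6LEI) = 10.99/EI
  at X: UDL 29.1: wL³/(24EI) = 63.94/EI
  at Y: UDL 29.1: wL³/(24EI) = 63.94/EI
  θ_X0 = 82.24/EI,  θ_Y0 = 74.93/EI
Flexibility coefficients: a unit moment at one end gives L/(3EI) there and L/(6EI) at the far end, so f₁₁ = f₂₂ = 1.25/EI and f₁₂ = f₂₁ = 0.625/EI.
Compatibility — zero rotation at each built-in end:
  1.25 M_X + 0.625 M_Y = 82.24
  0.625 M_X + 1.25 M_Y = 74.93
Solving the pair gives M_X = 47.77 kN·m and M_Y = 36.06 kN·m (hogging).

M_X = 47.77 kN·m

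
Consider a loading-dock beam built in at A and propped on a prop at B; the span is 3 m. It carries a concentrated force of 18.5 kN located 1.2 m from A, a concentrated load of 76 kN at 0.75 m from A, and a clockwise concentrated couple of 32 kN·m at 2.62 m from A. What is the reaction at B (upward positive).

R_B = 26.12 kN

Remove the prop at B; the released (primary) structure is a cantilever built in at A.
Downward deflection at the released point B due to the loads:
  point load 18.5 at a = 1.2: Pa²(3L − a)/(6EI) = 34.63/EI
  point load 76 at a = 0.75: Pa²(3L − a)/(6EI) = 58.78/EI
  clockwise couple 32 at a = 2.62: M₀a(2L − a)/(2EI) = 141.7/EI
  δ_0 = 235.1/EI
Flexibility coefficient — unit upward force at B: δ_{BB} = L³/(3EI) = 9/EI.
The prop prevents deflection at B: R_B = δ_0/δ_{BB} = 235.1/9 = 26.12 kN.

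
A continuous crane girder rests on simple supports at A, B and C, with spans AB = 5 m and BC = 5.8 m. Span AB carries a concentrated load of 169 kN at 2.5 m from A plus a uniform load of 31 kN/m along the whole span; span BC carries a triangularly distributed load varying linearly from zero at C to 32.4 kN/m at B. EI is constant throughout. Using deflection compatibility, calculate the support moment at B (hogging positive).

M_B = 157.2 kN·m

Insert a hinge at B; M_B is the redundant, and each span becomes simply supported.
Discontinuity in slope at B on the released structure — sum the simple-span end rotations:
  span AB: point load 169 at a = 2.5: Pab(L + a)/(6LEI) = 264.1/EI
  span AB: UDL 31: wL³/(24EI) = 161.5/EI
  span BC: triangular load, peak 32.4: w₀L³/(45EI) = 140.5/EI
  relative rotation θ_0 = (425.5 + 140.5)/EI = 566/EI
A unit hogging moment at B produces rotation L₁/(3EI) + L₂/(3EI) = 3.6/EI.
Slope continuity at B: θ_0 = M_B·3.6/EI, so M_B = 566/3.6 = 157.2 kN·m (hogging).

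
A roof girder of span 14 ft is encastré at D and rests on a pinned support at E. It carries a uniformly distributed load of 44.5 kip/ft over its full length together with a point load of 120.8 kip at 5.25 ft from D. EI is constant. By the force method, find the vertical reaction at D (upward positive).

Release the roller at E. Primary structure: cantilever fixed at D.
Free-end deflection of the primary structure under the applied loading (downward +):
  UDL 44.5: wL⁴/(8EI) = 213689/EI
  point load 120.8 at a = 5.25: Pa²(3L − a)/(6EI) = 20393/EI
  δ_0 = 234082/EI
Tip deflection under a unit load at E: L³/(3EI) = 914.7/EI.
The prop prevents deflection at E: R_E = δ_0/δ_{EE} = 234082/914.7 = 255.9 kip.
Vertical equilibrium: R_D = ΣP − R_E = 743.8 − 255.9 = 487.9 kip.

R_D = 487.9 kip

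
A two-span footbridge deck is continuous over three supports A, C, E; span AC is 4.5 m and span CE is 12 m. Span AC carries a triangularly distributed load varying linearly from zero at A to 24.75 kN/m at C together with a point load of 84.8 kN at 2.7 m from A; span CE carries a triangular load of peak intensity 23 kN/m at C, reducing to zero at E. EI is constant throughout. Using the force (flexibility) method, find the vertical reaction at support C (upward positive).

Take M_C as the redundant. Released structure: two simple spans AC and CE with a hinge at C.
Discontinuity in slope at C on the released structure — sum the simple-span end rotations:
  span AC: triangular load, peak 24.75: w₀L³/(45EI) = 50.12/EI
  span AC: point load 84.8 at a = 2.7: Pab(L + a)/(6LEI) = 109.9/EI
  span CE: triangular load, peak 23: w₀L³/(45EI) = 883.2/EI
  relative rotation θ_0 = (160 + 883.2)/EI = 1043/EI
A unit hogging moment at C produces rotation L₁/(3EI) + L₂/(3EI) = 5.5/EI.
Slope continuity at C: θ_0 = M_C·5.5/EI, so M_C = 1043/5.5 = 189.7 kN·m (hogging).
Span AC, ΣM about A with M_C applied at C: R_C^{AC}·4.5 = 396 + 189.7, so R_C^{AC} = 130.2 kN and R_A = 140.5 − 130.2 = 10.33 kN.
Span CE, ΣM about E: R_C^{CE}·12 = 1104 + 189.7, so R_C^{CE} = 107.8 kN and R_E = 138 − 107.8 = 30.19 kN.
R_C = 130.2 + 107.8 = 238 kN.

R_C = 238 kN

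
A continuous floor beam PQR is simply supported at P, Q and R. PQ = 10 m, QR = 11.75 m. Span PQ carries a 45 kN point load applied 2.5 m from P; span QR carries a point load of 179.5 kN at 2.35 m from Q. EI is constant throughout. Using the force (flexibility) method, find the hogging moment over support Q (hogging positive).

Insert a hinge at Q; M_Q is the redundant, and each span becomes simply supported.
Rotations at Q on the released spans (each span's end-slope, ×1/EI):
  span PQ: point load 45 at a = 2.5: Pab(L + a)/(6LEI) = 175.8/EI
  span QR: point load 179.5 at a = 2.35: Pab(L + b)/(6LEI) = 1190/EI
  relative rotation θ_0 = (175.8 + 1190)/EI = 1365/EI
A unit hogging moment at Q produces rotation L₁/(3EI) + L₂/(3EI) = 7.25/EI.
Compatibility: M_Q·(L₁+L₂)/(3EI) = θ_0, giving M_Q = 188.3 kN·m (hogging).

M_Q = 188.3 kN·m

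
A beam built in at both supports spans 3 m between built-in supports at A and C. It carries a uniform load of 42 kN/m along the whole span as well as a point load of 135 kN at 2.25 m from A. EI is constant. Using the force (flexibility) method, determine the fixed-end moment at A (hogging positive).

M_A = 50.48 kN·m

Take the two fixed-end moments M_A, M_C as redundants; the released structure is the simple span AC.
End rotations of the released simple span under the applied load (×1/EI):
  at A: UDL 42: wL³/(24EI) = 47.25/EI
  at C: UDL 42: wL³/(24EI) = 47.25/EI
  at A: point load 135 at a = 2.25: Pab(L + b)/(6LEI) = 47.46/EI
  at C: point load 135 at a = 2.25: Pab(L + a)/(6LEI) = 66.45/EI
  θ_A0 = 94.71/EI,  θ_C0 = 113.7/EI
Flexibility coefficients: a unit moment at one end gives L/(3EI) there and L/(6EI) at the far end, so f₁₁ = f₂₂ = 1/EI and f₁₂ = f₂₁ = 0.5/EI.
Compatibility — zero rotation at each built-in end:
  1 M_A + 0.5 M_C = 94.71
  0.5 M_A + 1 M_C = 113.7
Solving the pair gives M_A = 50.48 kN·m and M_C = 88.45 kN·m (hogging).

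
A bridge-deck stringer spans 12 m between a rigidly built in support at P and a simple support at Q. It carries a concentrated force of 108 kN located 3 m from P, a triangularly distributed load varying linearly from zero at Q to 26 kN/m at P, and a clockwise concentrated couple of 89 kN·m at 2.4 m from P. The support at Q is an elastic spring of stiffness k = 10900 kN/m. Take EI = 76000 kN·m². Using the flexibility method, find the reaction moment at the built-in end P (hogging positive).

Choose R_Q as the redundant. The primary structure is the cantilever fixed at P.
Primary-structure tip deflection at Q by superposition:
  point load 108 at a = 3: Pa²(3L − a)/(6EI) = 5346/EI
  triangular load, peak 26 at the fixed end: w₀L⁴/(30EI) = 17971/EI
  clockwise couple 89 at a = 2.4: M₀a(2L − a)/(2EI) = 2307/EI
  δ_0 = 25624/EI
Flexibility coefficient — unit upward force at Q: δ_{QQ} = L³/(3EI) = 576/EI.
With EI = 76000 kN·m²: δ_0 = 0.33716 m and δ_{QQ} = 0.007579 m/kN.
Compatibility — the spring shortens by R_Q/k under the reaction it provides: δ_0 − R_Q·δ_{QQ} = R_Q/k. With 1/k = 0.000092 m/kN, R_Q = δ_0 / (δ_{QQ} + 1/k) = 0.33716 / (0.007579 + 0.000092) = 43.95 kN.
Moment equilibrium about P: M_P = Σ(load moments about P) − R_Q·L = 1037 − 43.95×12 = 509.5 kN·m.

M_P = 509.5 kN·m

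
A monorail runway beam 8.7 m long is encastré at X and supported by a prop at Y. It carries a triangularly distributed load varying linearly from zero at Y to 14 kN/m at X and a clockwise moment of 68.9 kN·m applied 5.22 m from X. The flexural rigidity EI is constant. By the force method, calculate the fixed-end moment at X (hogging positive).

M_X = 52.73 kN·m

Choose R_Y as the redundant. The primary structure is the cantilever fixed at X.
Downward deflection at the released point Y due to the loads:
  triangular load, peak 14 at the fixed end: w₀L⁴/(30EI) = 2674/EI
  clockwise couple 68.9 at a = 5.22: M₀a(2L − a)/(2EI) = 2190/EI
  δ_0 = 4864/EI
Flexibility coefficient — unit upward force at Y: δ_{YY} = L³/(3EI) = 219.5/EI.
The prop prevents deflection at Y: R_Y = δ_0/δ_{YY} = 4864/219.5 = 22.16 kN.
Moment equilibrium about X: M_X = Σ(load moments about X) − R_Y·L = 245.5 − 22.16×8.7 = 52.73 kN·m.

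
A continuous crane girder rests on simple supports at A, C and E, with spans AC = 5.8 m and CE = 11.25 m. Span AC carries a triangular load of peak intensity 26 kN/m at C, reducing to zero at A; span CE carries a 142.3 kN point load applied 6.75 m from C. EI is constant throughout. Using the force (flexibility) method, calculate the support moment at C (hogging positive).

M_C = 197.3 kN·m

Insert a hinge at C; M_C is the redundant, and each span becomes simply supported.
Discontinuity in slope at C on the released structure — sum the simple-span end rotations:
  span AC: triangular load, peak 26: w₀L³/(45EI) = 112.7/EI
  span CE: point load 142.3 at a = 6.75: Pab(L + b)/(6LEI) = 1009/EI
  relative rotation θ_0 = (112.7 + 1009)/EI = 1121/EI
A unit hogging moment at C produces rotation L₁/(3EI) + L₂/(3EI) = 5.683/EI.
Slope continuity at C: θ_0 = M_C·5.683/EI, so M_C = 1121/5.683 = 197.3 kN·m (hogging).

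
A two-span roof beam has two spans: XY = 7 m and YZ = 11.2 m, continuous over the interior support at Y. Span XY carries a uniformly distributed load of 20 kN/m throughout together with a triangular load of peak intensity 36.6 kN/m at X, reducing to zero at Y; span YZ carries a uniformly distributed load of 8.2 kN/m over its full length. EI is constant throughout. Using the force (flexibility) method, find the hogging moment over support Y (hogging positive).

M_Y = 166.5 kN·m

Insert a hinge at Y; M_Y is the redundant, and each span becomes simply supported.
Discontinuity in slope at Y on the released structure — sum the simple-span end rotations:
  span XY: UDL 20: wL³/(24EI) = 285.8/EI
  span XY: triangular load, peak 36.6: 7w₀L³/(360EI) = 244.1/EI
  span YZ: UDL 8.2: wL³/(24EI) = 480/EI
  relative rotation θ_0 = (529.9 + 480)/EI = 1010/EI
A unit hogging moment at Y produces rotation L₁/(3EI) + L₂/(3EI) = 6.067/EI.
Slope continuity at Y: θ_0 = M_Y·6.067/EI, so M_Y = 1010/6.067 = 166.5 kN·m (hogging).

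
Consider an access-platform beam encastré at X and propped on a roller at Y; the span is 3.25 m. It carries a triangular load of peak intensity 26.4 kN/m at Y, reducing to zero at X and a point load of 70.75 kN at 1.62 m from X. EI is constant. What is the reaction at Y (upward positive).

Remove the prop at Y; the released (primary) structure is a cantilever built in at X.
Deflection at Y on the released cantilever, summing each load's contribution:
  triangular load, peak 26.4 at the free end: 11w₀L⁴/(120EI) = 270/EI
  point load 70.75 at a = 1.62: Pa²(3L − a)/(6EI) = 251.6/EI
  δ_0 = 521.6/EI
Tip deflection under a unit load at Y: L³/(3EI) = 11.44/EI.
The prop prevents deflection at Y: R_Y = δ_0/δ_{YY} = 521.6/11.44 = 45.58 kN.

R_Y = 45.58 kN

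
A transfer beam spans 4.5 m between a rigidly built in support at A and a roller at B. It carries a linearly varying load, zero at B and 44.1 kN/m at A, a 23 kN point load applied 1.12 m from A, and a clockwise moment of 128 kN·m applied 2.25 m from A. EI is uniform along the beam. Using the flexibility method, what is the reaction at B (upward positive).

Release the roller at B. Primary structure: cantilever fixed at A.
Deflection at B on the released cantilever, summing each load's contribution:
  triangular load, peak 44.1 at the fixed end: w₀L⁴/(30EI) = 602.8/EI
  point load 23 at a = 1.12: Pa²(3L − a)/(6EI) = 59.53/EI
  clockwise couple 128 at a = 2.25: M₀a(2L − a)/(2EI) = 972/EI
  δ_0 = 1634/EI
Tip deflection under a unit load at B: L³/(3EI) = 30.38/EI.
The prop prevents deflection at B: R_B = δ_0/δ_{BB} = 1634/30.38 = 53.8 kN.

R_B = 53.8 kN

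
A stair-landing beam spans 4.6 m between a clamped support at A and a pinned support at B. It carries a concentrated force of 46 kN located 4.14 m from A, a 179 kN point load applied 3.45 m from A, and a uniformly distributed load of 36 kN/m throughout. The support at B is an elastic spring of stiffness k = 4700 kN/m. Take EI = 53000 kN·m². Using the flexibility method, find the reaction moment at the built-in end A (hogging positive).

Take the reaction at B as the redundant and release it; the primary structure is a cantilever fixed at A.
Deflection at B on the released cantilever, summing each load's contribution:
  point load 46 at a = 4.14: Pa²(3L − a)/(6EI) = 1269/EI
  point load 179 at a = 3.45: Pa²(3L − a)/(6EI) = 3675/EI
  UDL 36: wL⁴/(8EI) = 2015/EI
  δ_0 = 6959/EI
Flexibility coefficient — unit upward force at B: δ_{BB} = L³/(3EI) = 32.45/EI.
With EI = 53000 kN·m²: δ_0 = 0.13131 m and δ_{BB} = 0.000612 m/kN.
Compatibility — the spring shortens by R_B/k under the reaction it provides: δ_0 − R_B·δ_{BB} = R_B/k. With 1/k = 0.000213 m/kN, R_B = δ_0 / (δ_{BB} + 1/k) = 0.13131 / (0.000612 + 0.000213) = 159.2 kN.
Moment equilibrium about A: M_A = Σ(load moments about A) − R_B·L = 1189 − 159.2×4.6 = 456.7 kN·m.

M_A = 456.7 kN·m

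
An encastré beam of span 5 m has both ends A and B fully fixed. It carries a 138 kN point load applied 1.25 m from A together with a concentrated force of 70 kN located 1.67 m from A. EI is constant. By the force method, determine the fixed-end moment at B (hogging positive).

Release both end moments; the primary structure is a simply-supported span AB with redundants M_A and M_B.
Simple-span end rotations at A and B under the given loads:
  at A: point load 138 at a = 1.25: Pab(L + b)/(6LEI) = 188.7/EI
  at B: point load 138 at a = 1.25: Pab(L + a)/(6LEI) = 134.8/EI
  at A: point load 70 at a = 1.67: Pab(L + b)/(6LEI) = 108.1/EI
  at B: point load 70 at a = 1.67: Pab(L + a)/(6LEI) = 86.55/EI
  θ_A0 = 296.8/EI,  θ_B0 = 221.3/EI
Flexibility coefficients: a unit moment at one end gives L/(3EI) there and L/(6EI) at the far end, so f₁₁ = f₂₂ = 1.667/EI and f₁₂ = f₂₁ = 0.8333/EI.
Compatibility — zero rotation at each built-in end:
  1.667 M_A + 0.8333 M_B = 296.8
  0.8333 M_A + 1.667 M_B = 221.3
Solving the pair gives M_A = 148.9 kN·m and M_B = 58.35 kN·m (hogging).

M_B = 58.35 kN·m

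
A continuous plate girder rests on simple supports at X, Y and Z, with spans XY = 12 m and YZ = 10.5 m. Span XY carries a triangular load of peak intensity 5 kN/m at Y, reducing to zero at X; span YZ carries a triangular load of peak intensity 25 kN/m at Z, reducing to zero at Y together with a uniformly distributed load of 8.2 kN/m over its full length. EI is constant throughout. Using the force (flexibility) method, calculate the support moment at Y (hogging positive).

Insert a hinge at Y; M_Y is the redundant, and each span becomes simply supported.
Discontinuity in slope at Y on the released structure — sum the simple-span end rotations:
  span XY: triangular load, peak 5: w₀L³/(45EI) = 192/EI
  span YZ: triangular load, peak 25: 7w₀L³/(360EI) = 562.7/EI
  span YZ: UDL 8.2: wL³/(24EI) = 395.5/EI
  relative rotation θ_0 = (192 + 958.3)/EI = 1150/EI
A unit hogging moment at Y produces rotation L₁/(3EI) + L₂/(3EI) = 7.5/EI.
Compatibility: M_Y·(L₁+L₂)/(3EI) = θ_0, giving M_Y = 153.4 kN·m (hogging).

M_Y = 153.4 kN·m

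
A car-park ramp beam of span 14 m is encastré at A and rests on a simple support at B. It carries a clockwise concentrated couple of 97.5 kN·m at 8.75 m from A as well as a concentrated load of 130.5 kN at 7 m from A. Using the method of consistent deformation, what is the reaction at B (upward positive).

R_B = 49.76 kN

Remove the prop at B; the released (primary) structure is a cantilever built in at A.
Downward deflection at the released point B due to the loads:
  clockwise couple 97.5 at a = 8.75: M₀a(2L − a)/(2EI) = 8211/EI
  point load 130.5 at a = 7: Pa²(3L − a)/(6EI) = 37301/EI
  δ_0 = 45513/EI
Flexibility coefficient — unit upward force at B: δ_{BB} = L³/(3EI) = 914.7/EI.
Compatibility at B: δ_0 − R_B·δ_{BB} = 0, so R_B = 45513/914.7 = 49.76 kN.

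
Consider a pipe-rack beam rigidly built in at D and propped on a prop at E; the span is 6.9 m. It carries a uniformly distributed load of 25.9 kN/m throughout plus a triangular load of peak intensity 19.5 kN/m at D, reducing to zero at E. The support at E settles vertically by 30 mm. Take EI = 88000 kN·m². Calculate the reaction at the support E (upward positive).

R_E = 56.36 kN

Choose R_E as the redundant. The primary structure is the cantilever fixed at D.
Downward deflection at the released point E due to the loads:
  UDL 25.9: wL⁴/(8EI) = 7338/EI
  triangular load, peak 19.5 at the fixed end: w₀L⁴/(30EI) = 1473/EI
  δ_0 = 8812/EI
Flexibility coefficient — unit upward force at E: δ_{EE} = L³/(3EI) = 109.5/EI.
With EI = 88000 kN·m²: δ_0 = 0.10013 m and δ_{EE} = 0.001244 m/kN.
Compatibility — the beam at E must follow the support down by 0.03 m: δ_0 − R_E·δ_{EE} = 0.03, so R_E = (0.10013 − 0.03)/0.001244 = 56.36 kN.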